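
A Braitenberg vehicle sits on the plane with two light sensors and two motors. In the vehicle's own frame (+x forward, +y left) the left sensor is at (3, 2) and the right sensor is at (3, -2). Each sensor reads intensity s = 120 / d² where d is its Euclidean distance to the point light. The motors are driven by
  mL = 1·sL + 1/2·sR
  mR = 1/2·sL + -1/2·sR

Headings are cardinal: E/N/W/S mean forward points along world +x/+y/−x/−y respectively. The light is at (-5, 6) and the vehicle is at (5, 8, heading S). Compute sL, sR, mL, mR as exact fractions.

24/29 24/13 660/377 -192/377

left sensor world pos  = (7, 5); dL² = 145
right sensor world pos = (3, 5); dR² = 65
sL = 120/145 = 24/29
sR = 120/65 = 24/13
mL = 1·sL + 1/2·sR = 660/377
mR = 1/2·sL + -1/2·sR = -192/377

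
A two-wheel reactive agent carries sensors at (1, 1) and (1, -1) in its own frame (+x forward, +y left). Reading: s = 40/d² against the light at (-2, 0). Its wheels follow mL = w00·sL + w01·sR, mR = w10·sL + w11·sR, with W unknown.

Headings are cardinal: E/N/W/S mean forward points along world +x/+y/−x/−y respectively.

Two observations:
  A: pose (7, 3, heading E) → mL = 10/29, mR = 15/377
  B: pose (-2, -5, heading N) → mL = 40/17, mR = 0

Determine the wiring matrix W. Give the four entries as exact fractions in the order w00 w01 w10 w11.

1 0 -1 1

obs A: pose=(7,3,E) → sL=10/29, sR=5/13, mL=10/29, mR=15/377
obs B: pose=(-2,-5,N) → sL=40/17, sR=40/17, mL=40/17, mR=0
sensor matrix S = [[10/29, 5/13], [40/17, 40/17]]; det S = -600/6409
solve [mL_A; mL_B] = S·[w00; w01] and [mR_A; mR_B] = S·[w10; w11]:
  w00 = 1, w01 = 0, w10 = -1, w11 = 1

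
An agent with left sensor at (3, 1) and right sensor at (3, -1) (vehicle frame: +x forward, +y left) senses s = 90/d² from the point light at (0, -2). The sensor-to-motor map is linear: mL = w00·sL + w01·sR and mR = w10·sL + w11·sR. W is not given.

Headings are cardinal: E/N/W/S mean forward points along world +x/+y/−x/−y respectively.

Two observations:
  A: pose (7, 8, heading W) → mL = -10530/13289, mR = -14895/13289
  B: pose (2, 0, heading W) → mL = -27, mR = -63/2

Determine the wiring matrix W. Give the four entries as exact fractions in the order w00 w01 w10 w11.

obs A: pose=(7,8,W) → sL=90/97, sR=90/137, mL=-10530/13289, mR=-14895/13289
obs B: pose=(2,0,W) → sL=45, sR=9, mL=-27, mR=-63/2
sensor matrix S = [[90/97, 90/137], [45, 9]]; det S = -281880/13289
solve [mL_A; mL_B] = S·[w00; w01] and [mR_A; mR_B] = S·[w10; w11]:
  w00 = -1/2, w01 = -1/2, w10 = -1/2, w11 = -1

-1/2 -1/2 -1/2 -1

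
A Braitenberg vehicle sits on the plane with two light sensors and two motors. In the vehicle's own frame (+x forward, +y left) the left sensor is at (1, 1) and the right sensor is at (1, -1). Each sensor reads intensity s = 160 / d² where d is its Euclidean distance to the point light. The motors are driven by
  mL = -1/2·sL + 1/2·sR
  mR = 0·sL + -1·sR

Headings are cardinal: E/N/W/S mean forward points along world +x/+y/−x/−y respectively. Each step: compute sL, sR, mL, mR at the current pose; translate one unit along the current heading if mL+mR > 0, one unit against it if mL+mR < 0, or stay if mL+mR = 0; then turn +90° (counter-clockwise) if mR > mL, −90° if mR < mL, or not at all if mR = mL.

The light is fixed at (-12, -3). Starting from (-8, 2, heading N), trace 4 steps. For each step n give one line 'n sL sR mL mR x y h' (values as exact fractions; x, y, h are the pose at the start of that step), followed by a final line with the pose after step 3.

0 32/9 160/61 -256/549 -160/61 -8 2 N
1 16/5 80/17 64/85 -80/17 -8 1 E
2 32/5 160/13 192/65 -160/13 -9 1 S
3 8 4 -2 -4 -9 2 W
final -8 2 N

n=0: pose=(-8,2,N); sL=32/9, sR=160/61; mL=-256/549, mR=-160/61; mL+mR=-1696/549 → advance -1; mR−mL=-1184/549 → turn -1·90°
n=1: pose=(-8,1,E); sL=16/5, sR=80/17; mL=64/85, mR=-80/17; mL+mR=-336/85 → advance -1; mR−mL=-464/85 → turn -1·90°
n=2: pose=(-9,1,S); sL=32/5, sR=160/13; mL=192/65, mR=-160/13; mL+mR=-608/65 → advance -1; mR−mL=-992/65 → turn -1·90°
n=3: pose=(-9,2,W); sL=8, sR=4; mL=-2, mR=-4; mL+mR=-6 → advance -1; mR−mL=-2 → turn -1·90°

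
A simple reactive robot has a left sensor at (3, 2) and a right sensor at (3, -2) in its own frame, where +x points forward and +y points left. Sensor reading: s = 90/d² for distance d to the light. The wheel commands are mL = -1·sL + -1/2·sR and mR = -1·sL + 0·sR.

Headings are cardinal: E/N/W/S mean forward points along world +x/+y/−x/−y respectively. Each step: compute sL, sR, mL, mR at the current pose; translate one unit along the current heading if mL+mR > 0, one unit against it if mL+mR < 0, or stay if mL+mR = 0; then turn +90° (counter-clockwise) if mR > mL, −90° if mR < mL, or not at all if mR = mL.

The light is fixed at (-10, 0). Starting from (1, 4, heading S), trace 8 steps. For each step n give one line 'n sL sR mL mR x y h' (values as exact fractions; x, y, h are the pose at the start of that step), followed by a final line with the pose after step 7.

n=0: pose=(1,4,S); sL=9/17, sR=45/41; mL=-1503/1394, mR=-9/17; mL+mR=-2241/1394 → advance -1; mR−mL=45/82 → turn +1·90°
n=1: pose=(1,5,E); sL=18/49, sR=18/41; mL=-1179/2009, mR=-18/49; mL+mR=-1917/2009 → advance -1; mR−mL=9/41 → turn +1·90°
n=2: pose=(0,5,N); sL=45/64, sR=45/104; mL=-765/832, mR=-45/64; mL+mR=-675/416 → advance -1; mR−mL=45/208 → turn +1·90°
n=3: pose=(0,4,W); sL=90/53, sR=18/17; mL=-2007/901, mR=-90/53; mL+mR=-3537/901 → advance -1; mR−mL=9/17 → turn +1·90°
n=4: pose=(1,4,S); sL=9/17, sR=45/41; mL=-1503/1394, mR=-9/17; mL+mR=-2241/1394 → advance -1; mR−mL=45/82 → turn +1·90°
n=5: pose=(1,5,E); sL=18/49, sR=18/41; mL=-1179/2009, mR=-18/49; mL+mR=-1917/2009 → advance -1; mR−mL=9/41 → turn +1·90°
n=6: pose=(0,5,N); sL=45/64, sR=45/104; mL=-765/832, mR=-45/64; mL+mR=-675/416 → advance -1; mR−mL=45/208 → turn +1·90°
n=7: pose=(0,4,W); sL=90/53, sR=18/17; mL=-2007/901, mR=-90/53; mL+mR=-3537/901 → advance -1; mR−mL=9/17 → turn +1·90°

0 9/17 45/41 -1503/1394 -9/17 1 4 S
1 18/49 18/41 -1179/2009 -18/49 1 5 E
2 45/64 45/104 -765/832 -45/64 0 5 N
3 90/53 18/17 -2007/901 -90/53 0 4 W
4 9/17 45/41 -1503/1394 -9/17 1 4 S
5 18/49 18/41 -1179/2009 -18/49 1 5 E
6 45/64 45/104 -765/832 -45/64 0 5 N
7 90/53 18/17 -2007/901 -90/53 0 4 W
final 1 4 S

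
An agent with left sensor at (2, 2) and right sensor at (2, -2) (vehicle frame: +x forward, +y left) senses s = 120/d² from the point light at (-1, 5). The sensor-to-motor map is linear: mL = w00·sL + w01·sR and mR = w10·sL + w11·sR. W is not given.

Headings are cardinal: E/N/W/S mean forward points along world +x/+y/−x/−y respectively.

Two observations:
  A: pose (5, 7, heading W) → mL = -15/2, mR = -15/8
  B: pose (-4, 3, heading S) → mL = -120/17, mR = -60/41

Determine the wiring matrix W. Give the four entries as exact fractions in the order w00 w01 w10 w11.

-1 0 0 -1/2

obs A: pose=(5,7,W) → sL=15/2, sR=15/4, mL=-15/2, mR=-15/8
obs B: pose=(-4,3,S) → sL=120/17, sR=120/41, mL=-120/17, mR=-60/41
sensor matrix S = [[15/2, 15/4], [120/17, 120/41]]; det S = -3150/697
solve [mL_A; mL_B] = S·[w00; w01] and [mR_A; mR_B] = S·[w10; w11]:
  w00 = -1, w01 = 0, w10 = 0, w11 = -1/2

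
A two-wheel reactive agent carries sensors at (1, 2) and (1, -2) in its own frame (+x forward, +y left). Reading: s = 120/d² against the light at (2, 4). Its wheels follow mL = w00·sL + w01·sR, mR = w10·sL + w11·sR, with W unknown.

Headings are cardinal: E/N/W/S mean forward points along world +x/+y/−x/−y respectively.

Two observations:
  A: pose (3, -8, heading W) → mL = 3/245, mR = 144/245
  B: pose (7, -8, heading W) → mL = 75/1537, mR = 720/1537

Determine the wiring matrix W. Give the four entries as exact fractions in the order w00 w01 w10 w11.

obs A: pose=(3,-8,W) → sL=30/49, sR=6/5, mL=3/245, mR=144/245
obs B: pose=(7,-8,W) → sL=30/53, sR=30/29, mL=75/1537, mR=720/1537
sensor matrix S = [[30/49, 6/5], [30/53, 30/29]]; det S = -3456/75313
solve [mL_A; mL_B] = S·[w00; w01] and [mR_A; mR_B] = S·[w10; w11]:
  w00 = 1, w01 = -1/2, w10 = -1, w11 = 1

1 -1/2 -1 1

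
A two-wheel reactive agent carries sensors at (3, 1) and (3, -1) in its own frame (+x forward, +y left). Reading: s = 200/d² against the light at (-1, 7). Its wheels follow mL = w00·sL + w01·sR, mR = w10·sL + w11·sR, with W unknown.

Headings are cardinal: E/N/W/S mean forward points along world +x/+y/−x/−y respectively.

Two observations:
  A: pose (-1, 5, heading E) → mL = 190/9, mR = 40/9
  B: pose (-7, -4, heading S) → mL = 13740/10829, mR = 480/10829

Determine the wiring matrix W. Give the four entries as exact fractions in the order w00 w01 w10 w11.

1/2 1 1/2 -1/2

obs A: pose=(-1,5,E) → sL=20, sR=100/9, mL=190/9, mR=40/9
obs B: pose=(-7,-4,S) → sL=200/221, sR=40/49, mL=13740/10829, mR=480/10829
sensor matrix S = [[20, 100/9], [200/221, 40/49]]; det S = 611200/97461
solve [mL_A; mL_B] = S·[w00; w01] and [mR_A; mR_B] = S·[w10; w11]:
  w00 = 1/2, w01 = 1, w10 = 1/2, w11 = -1/2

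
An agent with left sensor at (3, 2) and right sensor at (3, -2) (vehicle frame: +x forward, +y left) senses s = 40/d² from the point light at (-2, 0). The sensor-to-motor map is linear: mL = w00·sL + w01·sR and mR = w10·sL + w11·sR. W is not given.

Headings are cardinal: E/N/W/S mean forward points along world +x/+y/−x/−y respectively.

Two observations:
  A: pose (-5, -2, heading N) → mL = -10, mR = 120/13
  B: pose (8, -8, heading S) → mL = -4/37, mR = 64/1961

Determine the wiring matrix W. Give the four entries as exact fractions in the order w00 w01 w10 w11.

obs A: pose=(-5,-2,N) → sL=20/13, sR=20, mL=-10, mR=120/13
obs B: pose=(8,-8,S) → sL=8/53, sR=8/37, mL=-4/37, mR=64/1961
sensor matrix S = [[20/13, 20], [8/53, 8/37]]; det S = -68480/25493
solve [mL_A; mL_B] = S·[w00; w01] and [mR_A; mR_B] = S·[w10; w11]:
  w00 = 0, w01 = -1/2, w10 = -1/2, w11 = 1/2

0 -1/2 -1/2 1/2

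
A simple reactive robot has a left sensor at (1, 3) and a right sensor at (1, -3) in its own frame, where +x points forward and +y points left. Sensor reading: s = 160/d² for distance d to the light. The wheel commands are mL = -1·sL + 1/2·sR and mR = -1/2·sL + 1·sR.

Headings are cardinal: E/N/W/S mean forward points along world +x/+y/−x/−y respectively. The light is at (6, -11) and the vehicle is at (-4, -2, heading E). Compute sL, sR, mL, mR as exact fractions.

left sensor world pos  = (-3, 1); dL² = 225
right sensor world pos = (-3, -5); dR² = 117
sL = 160/225 = 32/45
sR = 160/117 = 160/117
mL = -1·sL + 1/2·sR = -16/585
mR = -1/2·sL + 1·sR = 592/585

32/45 160/117 -16/585 592/585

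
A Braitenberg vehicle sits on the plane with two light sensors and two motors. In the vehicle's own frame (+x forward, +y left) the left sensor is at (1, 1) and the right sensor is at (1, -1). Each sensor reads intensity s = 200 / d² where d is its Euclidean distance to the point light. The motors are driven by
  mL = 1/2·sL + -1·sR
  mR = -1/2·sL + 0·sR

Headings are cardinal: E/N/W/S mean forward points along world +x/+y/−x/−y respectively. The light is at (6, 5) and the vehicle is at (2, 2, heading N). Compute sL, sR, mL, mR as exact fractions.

200/29 200/13 -4500/377 -100/29

left sensor world pos  = (1, 3); dL² = 29
right sensor world pos = (3, 3); dR² = 13
sL = 200/29 = 200/29
sR = 200/13 = 200/13
mL = 1/2·sL + -1·sR = -4500/377
mR = -1/2·sL + 0·sR = -100/29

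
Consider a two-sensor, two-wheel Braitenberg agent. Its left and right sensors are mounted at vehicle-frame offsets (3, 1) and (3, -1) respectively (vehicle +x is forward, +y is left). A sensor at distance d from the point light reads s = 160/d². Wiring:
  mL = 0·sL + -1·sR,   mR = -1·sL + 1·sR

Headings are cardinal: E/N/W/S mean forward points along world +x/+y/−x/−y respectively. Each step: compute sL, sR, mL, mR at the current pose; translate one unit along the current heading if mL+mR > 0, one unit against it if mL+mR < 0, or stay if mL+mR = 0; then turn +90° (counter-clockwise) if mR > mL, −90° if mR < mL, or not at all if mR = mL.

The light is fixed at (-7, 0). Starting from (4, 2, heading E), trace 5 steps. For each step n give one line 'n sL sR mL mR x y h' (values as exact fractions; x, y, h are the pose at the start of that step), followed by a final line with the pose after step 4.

n=0: pose=(4,2,E); sL=32/41, sR=160/197; mL=-160/197, mR=256/8077; mL+mR=-32/41 → advance -1; mR−mL=6816/8077 → turn +1·90°
n=1: pose=(3,2,N); sL=80/53, sR=80/73; mL=-80/73, mR=-1600/3869; mL+mR=-80/53 → advance -1; mR−mL=2640/3869 → turn +1·90°
n=2: pose=(3,1,W); sL=160/49, sR=160/53; mL=-160/53, mR=-640/2597; mL+mR=-160/49 → advance -1; mR−mL=7200/2597 → turn +1·90°
n=3: pose=(4,1,S); sL=40/37, sR=20/13; mL=-20/13, mR=220/481; mL+mR=-40/37 → advance -1; mR−mL=960/481 → turn +1·90°
n=4: pose=(4,2,E); sL=32/41, sR=160/197; mL=-160/197, mR=256/8077; mL+mR=-32/41 → advance -1; mR−mL=6816/8077 → turn +1·90°

0 32/41 160/197 -160/197 256/8077 4 2 E
1 80/53 80/73 -80/73 -1600/3869 3 2 N
2 160/49 160/53 -160/53 -640/2597 3 1 W
3 40/37 20/13 -20/13 220/481 4 1 S
4 32/41 160/197 -160/197 256/8077 4 2 E
final 3 2 N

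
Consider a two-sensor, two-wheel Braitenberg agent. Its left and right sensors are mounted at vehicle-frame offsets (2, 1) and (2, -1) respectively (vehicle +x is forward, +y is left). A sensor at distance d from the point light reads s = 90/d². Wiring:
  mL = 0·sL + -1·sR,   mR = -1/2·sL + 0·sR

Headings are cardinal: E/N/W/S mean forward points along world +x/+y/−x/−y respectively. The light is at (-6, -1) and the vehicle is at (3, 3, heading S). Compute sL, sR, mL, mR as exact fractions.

left sensor world pos  = (4, 1); dL² = 104
right sensor world pos = (2, 1); dR² = 68
sL = 90/104 = 45/52
sR = 90/68 = 45/34
mL = 0·sL + -1·sR = -45/34
mR = -1/2·sL + 0·sR = -45/104

45/52 45/34 -45/34 -45/104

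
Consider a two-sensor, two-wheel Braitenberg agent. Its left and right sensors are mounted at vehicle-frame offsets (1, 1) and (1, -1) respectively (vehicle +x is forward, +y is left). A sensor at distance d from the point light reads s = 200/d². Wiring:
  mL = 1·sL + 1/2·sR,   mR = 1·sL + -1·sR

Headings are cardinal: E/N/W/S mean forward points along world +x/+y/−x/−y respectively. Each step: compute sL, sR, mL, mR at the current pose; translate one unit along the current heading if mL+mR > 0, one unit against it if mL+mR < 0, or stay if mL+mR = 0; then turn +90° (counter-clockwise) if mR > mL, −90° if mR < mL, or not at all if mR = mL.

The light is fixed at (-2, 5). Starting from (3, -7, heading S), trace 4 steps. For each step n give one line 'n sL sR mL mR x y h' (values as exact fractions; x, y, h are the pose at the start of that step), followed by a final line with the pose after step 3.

n=0: pose=(3,-7,S); sL=40/41, sR=40/37; mL=2300/1517, mR=-160/1517; mL+mR=2140/1517 → advance +1; mR−mL=-60/37 → turn -1·90°
n=1: pose=(3,-8,W); sL=50/53, sR=5/4; mL=665/424, mR=-65/212; mL+mR=535/424 → advance +1; mR−mL=-15/8 → turn -1·90°
n=2: pose=(2,-8,N); sL=200/153, sR=200/169; mL=49100/25857, mR=3200/25857; mL+mR=52300/25857 → advance +1; mR−mL=-300/169 → turn -1·90°
n=3: pose=(2,-7,E); sL=100/73, sR=100/97; mL=13350/7081, mR=2400/7081; mL+mR=15750/7081 → advance +1; mR−mL=-150/97 → turn -1·90°

0 40/41 40/37 2300/1517 -160/1517 3 -7 S
1 50/53 5/4 665/424 -65/212 3 -8 W
2 200/153 200/169 49100/25857 3200/25857 2 -8 N
3 100/73 100/97 13350/7081 2400/7081 2 -7 E
final 3 -7 S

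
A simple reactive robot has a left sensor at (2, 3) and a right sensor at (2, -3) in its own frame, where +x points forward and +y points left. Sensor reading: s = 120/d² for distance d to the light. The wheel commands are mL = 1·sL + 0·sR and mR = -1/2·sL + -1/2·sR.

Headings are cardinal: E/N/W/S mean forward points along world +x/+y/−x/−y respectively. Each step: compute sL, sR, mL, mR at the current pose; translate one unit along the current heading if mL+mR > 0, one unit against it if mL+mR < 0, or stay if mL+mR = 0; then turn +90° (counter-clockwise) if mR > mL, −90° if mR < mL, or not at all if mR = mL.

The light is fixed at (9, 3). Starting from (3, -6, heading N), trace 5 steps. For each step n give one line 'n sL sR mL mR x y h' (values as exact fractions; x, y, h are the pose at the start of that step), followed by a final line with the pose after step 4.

n=0: pose=(3,-6,N); sL=12/13, sR=60/29; mL=12/13, mR=-564/377; mL+mR=-216/377 → advance -1; mR−mL=-912/377 → turn -1·90°
n=1: pose=(3,-7,E); sL=24/13, sR=24/37; mL=24/13, mR=-600/481; mL+mR=288/481 → advance +1; mR−mL=-1488/481 → turn -1·90°
n=2: pose=(4,-7,S); sL=30/37, sR=15/26; mL=30/37, mR=-1335/1924; mL+mR=225/1924 → advance +1; mR−mL=-2895/1924 → turn -1·90°
n=3: pose=(4,-8,W); sL=24/49, sR=120/113; mL=24/49, mR=-4296/5537; mL+mR=-1584/5537 → advance -1; mR−mL=-7008/5537 → turn -1·90°
n=4: pose=(5,-8,N); sL=12/13, sR=60/41; mL=12/13, mR=-636/533; mL+mR=-144/533 → advance -1; mR−mL=-1128/533 → turn -1·90°

0 12/13 60/29 12/13 -564/377 3 -6 N
1 24/13 24/37 24/13 -600/481 3 -7 E
2 30/37 15/26 30/37 -1335/1924 4 -7 S
3 24/49 120/113 24/49 -4296/5537 4 -8 W
4 12/13 60/41 12/13 -636/533 5 -8 N
final 5 -9 E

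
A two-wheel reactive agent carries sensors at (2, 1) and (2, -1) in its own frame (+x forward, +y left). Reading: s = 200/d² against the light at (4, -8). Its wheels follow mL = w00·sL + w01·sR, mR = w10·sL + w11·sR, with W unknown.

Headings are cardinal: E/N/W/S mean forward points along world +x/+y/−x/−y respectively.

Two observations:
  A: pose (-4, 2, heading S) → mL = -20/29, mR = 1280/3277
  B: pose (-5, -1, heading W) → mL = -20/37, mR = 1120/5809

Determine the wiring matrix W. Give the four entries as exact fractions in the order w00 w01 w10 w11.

obs A: pose=(-4,2,S) → sL=200/113, sR=40/29, mL=-20/29, mR=1280/3277
obs B: pose=(-5,-1,W) → sL=200/157, sR=40/37, mL=-20/37, mR=1120/5809
sensor matrix S = [[200/113, 40/29], [200/157, 40/37]]; det S = 2976000/19036093
solve [mL_A; mL_B] = S·[w00; w01] and [mR_A; mR_B] = S·[w10; w11]:
  w00 = 0, w01 = -1/2, w10 = 1, w11 = -1

0 -1/2 1 -1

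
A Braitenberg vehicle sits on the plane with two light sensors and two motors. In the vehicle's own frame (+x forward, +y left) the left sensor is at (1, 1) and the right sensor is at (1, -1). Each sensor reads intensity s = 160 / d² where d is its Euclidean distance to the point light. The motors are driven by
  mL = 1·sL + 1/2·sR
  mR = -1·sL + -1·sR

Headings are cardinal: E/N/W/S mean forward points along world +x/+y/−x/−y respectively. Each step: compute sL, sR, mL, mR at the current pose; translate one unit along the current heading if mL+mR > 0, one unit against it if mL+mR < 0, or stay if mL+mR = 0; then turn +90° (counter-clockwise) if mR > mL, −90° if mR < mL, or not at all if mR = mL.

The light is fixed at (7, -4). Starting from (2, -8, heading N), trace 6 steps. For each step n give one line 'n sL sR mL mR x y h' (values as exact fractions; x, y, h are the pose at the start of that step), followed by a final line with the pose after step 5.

n=0: pose=(2,-8,N); sL=32/9, sR=32/5; mL=304/45, mR=-448/45; mL+mR=-16/5 → advance -1; mR−mL=-752/45 → turn -1·90°
n=1: pose=(2,-9,E); sL=5, sR=40/13; mL=85/13, mR=-105/13; mL+mR=-20/13 → advance -1; mR−mL=-190/13 → turn -1·90°
n=2: pose=(1,-9,S); sL=160/61, sR=32/17; mL=3696/1037, mR=-4672/1037; mL+mR=-16/17 → advance -1; mR−mL=-8368/1037 → turn -1·90°
n=3: pose=(1,-8,W); sL=80/37, sR=80/29; mL=3800/1073, mR=-5280/1073; mL+mR=-40/29 → advance -1; mR−mL=-9080/1073 → turn -1·90°
n=4: pose=(2,-8,N); sL=32/9, sR=32/5; mL=304/45, mR=-448/45; mL+mR=-16/5 → advance -1; mR−mL=-752/45 → turn -1·90°
n=5: pose=(2,-9,E); sL=5, sR=40/13; mL=85/13, mR=-105/13; mL+mR=-20/13 → advance -1; mR−mL=-190/13 → turn -1·90°

0 32/9 32/5 304/45 -448/45 2 -8 N
1 5 40/13 85/13 -105/13 2 -9 E
2 160/61 32/17 3696/1037 -4672/1037 1 -9 S
3 80/37 80/29 3800/1073 -5280/1073 1 -8 W
4 32/9 32/5 304/45 -448/45 2 -8 N
5 5 40/13 85/13 -105/13 2 -9 E
final 1 -9 S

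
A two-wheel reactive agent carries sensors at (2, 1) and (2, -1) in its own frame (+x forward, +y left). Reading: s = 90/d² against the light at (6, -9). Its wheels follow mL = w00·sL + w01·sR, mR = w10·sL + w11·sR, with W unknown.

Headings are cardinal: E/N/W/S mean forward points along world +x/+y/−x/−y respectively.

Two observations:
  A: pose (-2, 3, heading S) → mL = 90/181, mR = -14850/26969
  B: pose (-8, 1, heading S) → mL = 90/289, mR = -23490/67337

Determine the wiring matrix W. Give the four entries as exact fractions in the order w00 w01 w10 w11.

0 1 -1/2 -1/2

obs A: pose=(-2,3,S) → sL=90/149, sR=90/181, mL=90/181, mR=-14850/26969
obs B: pose=(-8,1,S) → sL=90/233, sR=90/289, mL=90/289, mR=-23490/67337
sensor matrix S = [[90/149, 90/181], [90/233, 90/289]]; det S = -7192800/1816011553
solve [mL_A; mL_B] = S·[w00; w01] and [mR_A; mR_B] = S·[w10; w11]:
  w00 = 0, w01 = 1, w10 = -1/2, w11 = -1/2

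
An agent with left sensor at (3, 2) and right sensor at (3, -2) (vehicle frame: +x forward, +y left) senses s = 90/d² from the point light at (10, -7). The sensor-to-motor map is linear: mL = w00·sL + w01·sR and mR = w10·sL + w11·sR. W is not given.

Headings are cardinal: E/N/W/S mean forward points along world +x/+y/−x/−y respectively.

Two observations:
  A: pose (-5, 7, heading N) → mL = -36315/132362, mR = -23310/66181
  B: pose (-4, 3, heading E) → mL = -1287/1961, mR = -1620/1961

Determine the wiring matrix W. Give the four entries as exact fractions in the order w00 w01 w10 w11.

obs A: pose=(-5,7,N) → sL=45/289, sR=45/229, mL=-36315/132362, mR=-23310/66181
obs B: pose=(-4,3,E) → sL=18/53, sR=18/37, mL=-1287/1961, mR=-1620/1961
sensor matrix S = [[45/289, 45/229], [18/53, 18/37]]; det S = 1169640/129780941
solve [mL_A; mL_B] = S·[w00; w01] and [mR_A; mR_B] = S·[w10; w11]:
  w00 = -1/2, w01 = -1, w10 = -1, w11 = -1

-1/2 -1 -1 -1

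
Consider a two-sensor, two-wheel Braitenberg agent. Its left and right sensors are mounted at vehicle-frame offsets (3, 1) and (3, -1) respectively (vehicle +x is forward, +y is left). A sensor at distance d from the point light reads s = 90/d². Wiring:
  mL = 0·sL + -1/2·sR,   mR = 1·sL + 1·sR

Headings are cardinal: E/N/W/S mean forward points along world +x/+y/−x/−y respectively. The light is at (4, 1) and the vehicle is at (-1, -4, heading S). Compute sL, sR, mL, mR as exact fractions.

left sensor world pos  = (0, -7); dL² = 80
right sensor world pos = (-2, -7); dR² = 100
sL = 90/80 = 9/8
sR = 90/100 = 9/10
mL = 0·sL + -1/2·sR = -9/20
mR = 1·sL + 1·sR = 81/40

9/8 9/10 -9/20 81/40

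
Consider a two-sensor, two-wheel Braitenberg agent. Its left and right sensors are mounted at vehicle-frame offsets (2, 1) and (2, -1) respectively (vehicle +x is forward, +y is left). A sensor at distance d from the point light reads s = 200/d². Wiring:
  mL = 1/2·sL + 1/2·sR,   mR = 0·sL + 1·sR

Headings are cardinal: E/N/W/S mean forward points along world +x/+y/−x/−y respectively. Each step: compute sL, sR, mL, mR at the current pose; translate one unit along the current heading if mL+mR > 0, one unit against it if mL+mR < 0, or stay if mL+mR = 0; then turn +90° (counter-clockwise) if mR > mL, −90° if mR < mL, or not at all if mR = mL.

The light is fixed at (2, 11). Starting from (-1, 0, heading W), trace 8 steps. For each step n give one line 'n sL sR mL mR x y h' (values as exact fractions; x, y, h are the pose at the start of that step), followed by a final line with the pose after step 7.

0 200/169 8/5 1176/845 8/5 -1 0 W
1 100/89 100/97 9300/8633 100/97 -2 0 S
2 40/41 200/157 7240/6437 200/157 -2 -1 W
3 50/53 25/29 2775/3074 25/29 -3 -1 S
4 40/49 200/193 8760/9457 200/193 -3 -2 W
5 4/5 100/137 524/685 100/137 -4 -2 S
6 200/289 200/233 52200/67337 200/233 -4 -3 W
7 50/73 5/8 765/1168 5/8 -5 -3 S
final -5 -4 W

n=0: pose=(-1,0,W); sL=200/169, sR=8/5; mL=1176/845, mR=8/5; mL+mR=2528/845 → advance +1; mR−mL=176/845 → turn +1·90°
n=1: pose=(-2,0,S); sL=100/89, sR=100/97; mL=9300/8633, mR=100/97; mL+mR=18200/8633 → advance +1; mR−mL=-400/8633 → turn -1·90°
n=2: pose=(-2,-1,W); sL=40/41, sR=200/157; mL=7240/6437, mR=200/157; mL+mR=15440/6437 → advance +1; mR−mL=960/6437 → turn +1·90°
n=3: pose=(-3,-1,S); sL=50/53, sR=25/29; mL=2775/3074, mR=25/29; mL+mR=5425/3074 → advance +1; mR−mL=-125/3074 → turn -1·90°
n=4: pose=(-3,-2,W); sL=40/49, sR=200/193; mL=8760/9457, mR=200/193; mL+mR=18560/9457 → advance +1; mR−mL=1040/9457 → turn +1·90°
n=5: pose=(-4,-2,S); sL=4/5, sR=100/137; mL=524/685, mR=100/137; mL+mR=1024/685 → advance +1; mR−mL=-24/685 → turn -1·90°
n=6: pose=(-4,-3,W); sL=200/289, sR=200/233; mL=52200/67337, mR=200/233; mL+mR=110000/67337 → advance +1; mR−mL=5600/67337 → turn +1·90°
n=7: pose=(-5,-3,S); sL=50/73, sR=5/8; mL=765/1168, mR=5/8; mL+mR=1495/1168 → advance +1; mR−mL=-35/1168 → turn -1·90°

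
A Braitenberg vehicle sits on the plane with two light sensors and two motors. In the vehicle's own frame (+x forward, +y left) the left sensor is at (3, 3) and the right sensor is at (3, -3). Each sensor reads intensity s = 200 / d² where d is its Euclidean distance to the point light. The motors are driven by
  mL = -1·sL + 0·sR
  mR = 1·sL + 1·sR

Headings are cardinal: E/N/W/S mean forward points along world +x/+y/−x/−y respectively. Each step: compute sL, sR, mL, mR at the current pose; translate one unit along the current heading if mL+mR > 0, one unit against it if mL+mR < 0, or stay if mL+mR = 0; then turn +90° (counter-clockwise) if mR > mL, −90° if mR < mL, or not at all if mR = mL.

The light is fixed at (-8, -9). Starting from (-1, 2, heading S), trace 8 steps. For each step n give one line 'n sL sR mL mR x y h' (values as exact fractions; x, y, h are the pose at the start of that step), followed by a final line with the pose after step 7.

0 50/41 5/2 -50/41 305/82 -1 2 S
1 200/269 200/149 -200/269 83600/40081 -1 1 E
2 100/97 20/29 -100/97 4840/2813 0 1 N
3 200/89 200/221 -200/89 62000/19669 0 2 W
4 50/41 5/2 -50/41 305/82 -1 2 S
5 200/269 200/149 -200/269 83600/40081 -1 1 E
6 100/97 20/29 -100/97 4840/2813 0 1 N
7 200/89 200/221 -200/89 62000/19669 0 2 W
final -1 2 S

n=0: pose=(-1,2,S); sL=50/41, sR=5/2; mL=-50/41, mR=305/82; mL+mR=5/2 → advance +1; mR−mL=405/82 → turn +1·90°
n=1: pose=(-1,1,E); sL=200/269, sR=200/149; mL=-200/269, mR=83600/40081; mL+mR=200/149 → advance +1; mR−mL=113400/40081 → turn +1·90°
n=2: pose=(0,1,N); sL=100/97, sR=20/29; mL=-100/97, mR=4840/2813; mL+mR=20/29 → advance +1; mR−mL=7740/2813 → turn +1·90°
n=3: pose=(0,2,W); sL=200/89, sR=200/221; mL=-200/89, mR=62000/19669; mL+mR=200/221 → advance +1; mR−mL=106200/19669 → turn +1·90°
n=4: pose=(-1,2,S); sL=50/41, sR=5/2; mL=-50/41, mR=305/82; mL+mR=5/2 → advance +1; mR−mL=405/82 → turn +1·90°
n=5: pose=(-1,1,E); sL=200/269, sR=200/149; mL=-200/269, mR=83600/40081; mL+mR=200/149 → advance +1; mR−mL=113400/40081 → turn +1·90°
n=6: pose=(0,1,N); sL=100/97, sR=20/29; mL=-100/97, mR=4840/2813; mL+mR=20/29 → advance +1; mR−mL=7740/2813 → turn +1·90°
n=7: pose=(0,2,W); sL=200/89, sR=200/221; mL=-200/89, mR=62000/19669; mL+mR=200/221 → advance +1; mR−mL=106200/19669 → turn +1·90°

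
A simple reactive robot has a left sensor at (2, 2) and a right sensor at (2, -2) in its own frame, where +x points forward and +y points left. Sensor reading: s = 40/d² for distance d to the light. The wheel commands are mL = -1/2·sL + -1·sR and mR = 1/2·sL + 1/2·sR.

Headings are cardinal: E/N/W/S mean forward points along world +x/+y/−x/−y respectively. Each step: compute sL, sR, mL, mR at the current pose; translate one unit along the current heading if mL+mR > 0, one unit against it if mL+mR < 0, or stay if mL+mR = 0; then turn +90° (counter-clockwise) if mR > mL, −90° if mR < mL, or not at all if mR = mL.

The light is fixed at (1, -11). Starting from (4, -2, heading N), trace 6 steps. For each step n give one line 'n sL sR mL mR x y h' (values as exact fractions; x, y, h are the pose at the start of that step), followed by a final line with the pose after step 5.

n=0: pose=(4,-2,N); sL=20/61, sR=20/73; mL=-1950/4453, mR=1340/4453; mL+mR=-10/73 → advance -1; mR−mL=3290/4453 → turn +1·90°
n=1: pose=(4,-3,W); sL=40/37, sR=40/101; mL=-3500/3737, mR=2760/3737; mL+mR=-20/101 → advance -1; mR−mL=6260/3737 → turn +1·90°
n=2: pose=(5,-3,S); sL=5/9, sR=1; mL=-23/18, mR=7/9; mL+mR=-1/2 → advance -1; mR−mL=37/18 → turn +1·90°
n=3: pose=(5,-2,E); sL=40/157, sR=8/17; mL=-1596/2669, mR=968/2669; mL+mR=-4/17 → advance -1; mR−mL=2564/2669 → turn +1·90°
n=4: pose=(4,-2,N); sL=20/61, sR=20/73; mL=-1950/4453, mR=1340/4453; mL+mR=-10/73 → advance -1; mR−mL=3290/4453 → turn +1·90°
n=5: pose=(4,-3,W); sL=40/37, sR=40/101; mL=-3500/3737, mR=2760/3737; mL+mR=-20/101 → advance -1; mR−mL=6260/3737 → turn +1·90°

0 20/61 20/73 -1950/4453 1340/4453 4 -2 N
1 40/37 40/101 -3500/3737 2760/3737 4 -3 W
2 5/9 1 -23/18 7/9 5 -3 S
3 40/157 8/17 -1596/2669 968/2669 5 -2 E
4 20/61 20/73 -1950/4453 1340/4453 4 -2 N
5 40/37 40/101 -3500/3737 2760/3737 4 -3 W
final 5 -3 S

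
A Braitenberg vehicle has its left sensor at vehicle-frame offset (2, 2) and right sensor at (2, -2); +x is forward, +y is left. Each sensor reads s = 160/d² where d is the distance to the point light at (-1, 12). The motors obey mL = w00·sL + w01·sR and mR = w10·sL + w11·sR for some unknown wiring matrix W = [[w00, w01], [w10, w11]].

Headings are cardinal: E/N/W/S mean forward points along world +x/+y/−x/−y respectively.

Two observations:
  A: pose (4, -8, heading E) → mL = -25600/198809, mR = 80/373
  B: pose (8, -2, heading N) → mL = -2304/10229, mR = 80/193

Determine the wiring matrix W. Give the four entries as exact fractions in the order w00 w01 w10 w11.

-1 1 1/2 0

obs A: pose=(4,-8,E) → sL=160/373, sR=160/533, mL=-25600/198809, mR=80/373
obs B: pose=(8,-2,N) → sL=160/193, sR=32/53, mL=-2304/10229, mR=80/193
sensor matrix S = [[160/373, 160/533], [160/193, 32/53]]; det S = 20602880/2033617261
solve [mL_A; mL_B] = S·[w00; w01] and [mR_A; mR_B] = S·[w10; w11]:
  w00 = -1, w01 = 1, w10 = 1/2, w11 = 0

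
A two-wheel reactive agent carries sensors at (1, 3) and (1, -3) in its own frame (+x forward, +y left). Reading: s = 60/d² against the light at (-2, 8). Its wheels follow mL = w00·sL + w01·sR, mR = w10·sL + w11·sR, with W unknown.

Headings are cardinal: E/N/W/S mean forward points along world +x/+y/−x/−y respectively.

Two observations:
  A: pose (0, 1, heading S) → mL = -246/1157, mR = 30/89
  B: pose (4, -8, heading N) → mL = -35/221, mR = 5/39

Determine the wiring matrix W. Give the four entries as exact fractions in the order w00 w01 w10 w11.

-1 1/2 1/2 0

obs A: pose=(0,1,S) → sL=60/89, sR=12/13, mL=-246/1157, mR=30/89
obs B: pose=(4,-8,N) → sL=10/39, sR=10/51, mL=-35/221, mR=5/39
sensor matrix S = [[60/89, 12/13], [10/39, 10/51]]; det S = -26720/255697
solve [mL_A; mL_B] = S·[w00; w01] and [mR_A; mR_B] = S·[w10; w11]:
  w00 = -1, w01 = 1/2, w10 = 1/2, w11 = 0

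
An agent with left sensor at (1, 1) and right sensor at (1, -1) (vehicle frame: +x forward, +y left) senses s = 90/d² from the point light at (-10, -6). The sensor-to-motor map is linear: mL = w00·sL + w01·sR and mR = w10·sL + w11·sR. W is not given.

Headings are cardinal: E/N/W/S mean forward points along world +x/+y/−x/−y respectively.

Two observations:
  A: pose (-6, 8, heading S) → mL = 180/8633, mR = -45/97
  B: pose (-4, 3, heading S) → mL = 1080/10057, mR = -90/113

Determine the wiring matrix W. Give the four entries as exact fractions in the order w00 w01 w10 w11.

-1/2 1/2 -1 0

obs A: pose=(-6,8,S) → sL=45/97, sR=45/89, mL=180/8633, mR=-45/97
obs B: pose=(-4,3,S) → sL=90/113, sR=90/89, mL=1080/10057, mR=-90/113
sensor matrix S = [[45/97, 45/89], [90/113, 90/89]]; det S = 64800/975529
solve [mL_A; mL_B] = S·[w00; w01] and [mR_A; mR_B] = S·[w10; w11]:
  w00 = -1/2, w01 = 1/2, w10 = -1, w11 = 0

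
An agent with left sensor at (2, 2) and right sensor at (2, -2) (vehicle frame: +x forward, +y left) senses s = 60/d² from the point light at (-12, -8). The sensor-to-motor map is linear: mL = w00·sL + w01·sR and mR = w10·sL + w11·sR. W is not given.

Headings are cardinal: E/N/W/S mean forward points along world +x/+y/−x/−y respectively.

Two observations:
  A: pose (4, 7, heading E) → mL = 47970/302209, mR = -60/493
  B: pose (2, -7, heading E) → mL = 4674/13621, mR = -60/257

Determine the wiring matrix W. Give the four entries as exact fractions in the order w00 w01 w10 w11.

1 1/2 0 -1

obs A: pose=(4,7,E) → sL=60/613, sR=60/493, mL=47970/302209, mR=-60/493
obs B: pose=(2,-7,E) → sL=12/53, sR=60/257, mL=4674/13621, mR=-60/257
sensor matrix S = [[60/613, 60/493], [12/53, 60/257]]; det S = -19365120/4116388789
solve [mL_A; mL_B] = S·[w00; w01] and [mR_A; mR_B] = S·[w10; w11]:
  w00 = 1, w01 = 1/2, w10 = 0, w11 = -1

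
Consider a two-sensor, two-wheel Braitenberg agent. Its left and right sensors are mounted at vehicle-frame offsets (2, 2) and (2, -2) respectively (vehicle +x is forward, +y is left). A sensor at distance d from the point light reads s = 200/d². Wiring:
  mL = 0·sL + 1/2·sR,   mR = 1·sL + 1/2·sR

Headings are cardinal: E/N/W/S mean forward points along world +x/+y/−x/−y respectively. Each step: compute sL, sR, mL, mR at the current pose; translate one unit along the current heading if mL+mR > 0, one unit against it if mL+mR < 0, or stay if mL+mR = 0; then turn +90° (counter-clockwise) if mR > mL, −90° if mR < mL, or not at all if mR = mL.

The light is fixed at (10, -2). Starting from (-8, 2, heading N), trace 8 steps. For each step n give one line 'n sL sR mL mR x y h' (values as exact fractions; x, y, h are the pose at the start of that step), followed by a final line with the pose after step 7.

n=0: pose=(-8,2,N); sL=50/109, sR=50/73; mL=25/73, mR=6375/7957; mL+mR=9100/7957 → advance +1; mR−mL=50/109 → turn +1·90°
n=1: pose=(-8,3,W); sL=200/409, sR=200/449; mL=100/449, mR=130700/183641; mL+mR=171600/183641 → advance +1; mR−mL=200/409 → turn +1·90°
n=2: pose=(-9,3,S); sL=100/149, sR=4/9; mL=2/9, mR=1198/1341; mL+mR=1496/1341 → advance +1; mR−mL=100/149 → turn +1·90°
n=3: pose=(-9,2,E); sL=8/13, sR=200/293; mL=100/293, mR=3644/3809; mL+mR=4944/3809 → advance +1; mR−mL=8/13 → turn +1·90°
n=4: pose=(-8,2,N); sL=50/109, sR=50/73; mL=25/73, mR=6375/7957; mL+mR=9100/7957 → advance +1; mR−mL=50/109 → turn +1·90°
n=5: pose=(-8,3,W); sL=200/409, sR=200/449; mL=100/449, mR=130700/183641; mL+mR=171600/183641 → advance +1; mR−mL=200/409 → turn +1·90°
n=6: pose=(-9,3,S); sL=100/149, sR=4/9; mL=2/9, mR=1198/1341; mL+mR=1496/1341 → advance +1; mR−mL=100/149 → turn +1·90°
n=7: pose=(-9,2,E); sL=8/13, sR=200/293; mL=100/293, mR=3644/3809; mL+mR=4944/3809 → advance +1; mR−mL=8/13 → turn +1·90°

0 50/109 50/73 25/73 6375/7957 -8 2 N
1 200/409 200/449 100/449 130700/183641 -8 3 W
2 100/149 4/9 2/9 1198/1341 -9 3 S
3 8/13 200/293 100/293 3644/3809 -9 2 E
4 50/109 50/73 25/73 6375/7957 -8 2 N
5 200/409 200/449 100/449 130700/183641 -8 3 W
6 100/149 4/9 2/9 1198/1341 -9 3 S
7 8/13 200/293 100/293 3644/3809 -9 2 E
final -8 2 N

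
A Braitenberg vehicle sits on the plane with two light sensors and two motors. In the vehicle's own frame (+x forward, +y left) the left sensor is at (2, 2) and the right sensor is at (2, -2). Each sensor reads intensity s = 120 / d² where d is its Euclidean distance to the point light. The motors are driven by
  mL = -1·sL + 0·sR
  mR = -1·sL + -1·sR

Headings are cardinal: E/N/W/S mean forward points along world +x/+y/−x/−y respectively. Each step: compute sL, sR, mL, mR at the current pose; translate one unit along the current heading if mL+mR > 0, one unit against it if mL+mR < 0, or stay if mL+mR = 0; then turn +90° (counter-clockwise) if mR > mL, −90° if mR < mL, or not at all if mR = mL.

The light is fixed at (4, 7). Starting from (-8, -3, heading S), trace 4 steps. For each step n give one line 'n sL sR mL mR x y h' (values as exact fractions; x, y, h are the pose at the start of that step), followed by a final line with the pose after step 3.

n=0: pose=(-8,-3,S); sL=30/61, sR=6/17; mL=-30/61, mR=-876/1037; mL+mR=-1386/1037 → advance -1; mR−mL=-6/17 → turn -1·90°
n=1: pose=(-8,-2,W); sL=120/317, sR=24/49; mL=-120/317, mR=-13488/15533; mL+mR=-19368/15533 → advance -1; mR−mL=-24/49 → turn -1·90°
n=2: pose=(-7,-2,N); sL=60/109, sR=12/13; mL=-60/109, mR=-2088/1417; mL+mR=-2868/1417 → advance -1; mR−mL=-12/13 → turn -1·90°
n=3: pose=(-7,-3,E); sL=24/29, sR=8/15; mL=-24/29, mR=-592/435; mL+mR=-952/435 → advance -1; mR−mL=-8/15 → turn -1·90°

0 30/61 6/17 -30/61 -876/1037 -8 -3 S
1 120/317 24/49 -120/317 -13488/15533 -8 -2 W
2 60/109 12/13 -60/109 -2088/1417 -7 -2 N
3 24/29 8/15 -24/29 -592/435 -7 -3 E
final -8 -3 S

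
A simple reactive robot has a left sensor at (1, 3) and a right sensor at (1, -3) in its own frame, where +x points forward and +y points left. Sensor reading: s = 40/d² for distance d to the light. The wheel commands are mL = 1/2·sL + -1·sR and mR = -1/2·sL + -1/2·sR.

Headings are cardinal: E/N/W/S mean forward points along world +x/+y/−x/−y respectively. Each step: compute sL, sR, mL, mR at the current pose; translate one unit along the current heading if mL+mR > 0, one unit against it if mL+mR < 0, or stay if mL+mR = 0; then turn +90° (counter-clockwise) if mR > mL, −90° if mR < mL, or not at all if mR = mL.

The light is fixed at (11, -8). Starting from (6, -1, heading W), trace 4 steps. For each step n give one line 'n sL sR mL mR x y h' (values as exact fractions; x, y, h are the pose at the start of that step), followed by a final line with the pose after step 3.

n=0: pose=(6,-1,W); sL=10/13, sR=5/17; mL=20/221, mR=-235/442; mL+mR=-15/34 → advance -1; mR−mL=-275/442 → turn -1·90°
n=1: pose=(7,-1,N); sL=40/113, sR=8/13; mL=-644/1469, mR=-712/1469; mL+mR=-12/13 → advance -1; mR−mL=-68/1469 → turn -1·90°
n=2: pose=(7,-2,E); sL=4/9, sR=20/9; mL=-2, mR=-4/3; mL+mR=-10/3 → advance -1; mR−mL=2/3 → turn +1·90°
n=3: pose=(6,-2,N); sL=40/113, sR=40/53; mL=-3460/5989, mR=-3320/5989; mL+mR=-60/53 → advance -1; mR−mL=140/5989 → turn +1·90°

0 10/13 5/17 20/221 -235/442 6 -1 W
1 40/113 8/13 -644/1469 -712/1469 7 -1 N
2 4/9 20/9 -2 -4/3 7 -2 E
3 40/113 40/53 -3460/5989 -3320/5989 6 -2 N
final 6 -3 W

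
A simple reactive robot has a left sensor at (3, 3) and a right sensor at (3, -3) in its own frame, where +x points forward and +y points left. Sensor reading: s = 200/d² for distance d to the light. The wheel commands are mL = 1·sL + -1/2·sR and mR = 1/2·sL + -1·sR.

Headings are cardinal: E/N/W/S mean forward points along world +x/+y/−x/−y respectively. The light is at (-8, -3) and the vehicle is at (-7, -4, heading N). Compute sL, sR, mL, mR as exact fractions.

left sensor world pos  = (-10, -1); dL² = 8
right sensor world pos = (-4, -1); dR² = 20
sL = 200/8 = 25
sR = 200/20 = 10
mL = 1·sL + -1/2·sR = 20
mR = 1/2·sL + -1·sR = 5/2

25 10 20 5/2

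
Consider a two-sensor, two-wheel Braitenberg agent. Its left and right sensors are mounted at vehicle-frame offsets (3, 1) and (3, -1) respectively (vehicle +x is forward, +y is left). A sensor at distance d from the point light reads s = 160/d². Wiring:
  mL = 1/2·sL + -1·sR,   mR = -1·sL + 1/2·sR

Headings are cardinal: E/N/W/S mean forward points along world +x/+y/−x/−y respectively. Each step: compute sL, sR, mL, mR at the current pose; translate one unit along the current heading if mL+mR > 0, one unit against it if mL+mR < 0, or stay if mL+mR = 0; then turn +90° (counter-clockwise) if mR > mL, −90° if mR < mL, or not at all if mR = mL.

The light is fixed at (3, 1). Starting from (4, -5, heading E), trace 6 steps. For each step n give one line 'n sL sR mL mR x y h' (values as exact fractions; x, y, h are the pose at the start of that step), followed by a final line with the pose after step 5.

0 160/41 32/13 -272/533 -1424/533 4 -5 E
1 80/41 80/41 -40/41 -40/41 3 -5 S
2 32/13 32/13 -16/13 -16/13 3 -4 S
3 16/5 16/5 -8/5 -8/5 3 -3 S
4 160/37 160/37 -80/37 -80/37 3 -2 S
5 80/13 80/13 -40/13 -40/13 3 -1 S
final 3 0 S

n=0: pose=(4,-5,E); sL=160/41, sR=32/13; mL=-272/533, mR=-1424/533; mL+mR=-1696/533 → advance -1; mR−mL=-1152/533 → turn -1·90°
n=1: pose=(3,-5,S); sL=80/41, sR=80/41; mL=-40/41, mR=-40/41; mL+mR=-80/41 → advance -1; mR−mL=0 → turn +0·90°
n=2: pose=(3,-4,S); sL=32/13, sR=32/13; mL=-16/13, mR=-16/13; mL+mR=-32/13 → advance -1; mR−mL=0 → turn +0·90°
n=3: pose=(3,-3,S); sL=16/5, sR=16/5; mL=-8/5, mR=-8/5; mL+mR=-16/5 → advance -1; mR−mL=0 → turn +0·90°
n=4: pose=(3,-2,S); sL=160/37, sR=160/37; mL=-80/37, mR=-80/37; mL+mR=-160/37 → advance -1; mR−mL=0 → turn +0·90°
n=5: pose=(3,-1,S); sL=80/13, sR=80/13; mL=-40/13, mR=-40/13; mL+mR=-80/13 → advance -1; mR−mL=0 → turn +0·90°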